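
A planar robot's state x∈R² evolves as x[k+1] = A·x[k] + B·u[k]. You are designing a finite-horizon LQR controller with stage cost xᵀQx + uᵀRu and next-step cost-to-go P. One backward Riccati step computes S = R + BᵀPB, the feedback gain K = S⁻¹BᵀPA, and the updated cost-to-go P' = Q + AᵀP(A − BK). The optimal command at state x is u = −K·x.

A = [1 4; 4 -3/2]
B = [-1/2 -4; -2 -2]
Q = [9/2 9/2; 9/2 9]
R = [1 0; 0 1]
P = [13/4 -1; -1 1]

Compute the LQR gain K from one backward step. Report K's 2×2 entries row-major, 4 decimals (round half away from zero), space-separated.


BᵀP = [0.3750 -1.5000; -11.0000 2.0000]
S = R + BᵀPB = [1 0; 0 1] + [2.8125 1.5000; 1.5000 40.0000] = [3.8125 1.5000; 1.5000 41.0000]
BᵀPA = [-5.6250 3.7500; -3.0000 -47.0000]
K = S⁻¹·BᵀPA = [-1.4677 1.4556; -0.0195 -1.1996]
A−BK = [0.1882 -0.0706; 1.0256 -0.9880]
AᵀP(A−BK) = [2.9355 -2.9112; -2.9112 4.4106]
P' = Q + AᵀP(A−BK) = [7.4355 1.5888; 1.5888 13.4106]
tr(P') = 20.8461

-1.4677 1.4556 -0.0195 -1.1996


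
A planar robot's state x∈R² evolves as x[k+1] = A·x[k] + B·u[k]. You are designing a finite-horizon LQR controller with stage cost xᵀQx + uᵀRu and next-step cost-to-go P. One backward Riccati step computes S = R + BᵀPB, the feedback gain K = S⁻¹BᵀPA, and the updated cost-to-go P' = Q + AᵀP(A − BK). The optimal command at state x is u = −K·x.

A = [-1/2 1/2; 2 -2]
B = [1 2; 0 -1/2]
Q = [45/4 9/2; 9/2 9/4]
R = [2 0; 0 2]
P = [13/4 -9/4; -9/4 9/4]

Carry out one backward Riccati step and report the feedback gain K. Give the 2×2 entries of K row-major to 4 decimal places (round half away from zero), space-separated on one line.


-0.1702 0.1702 -0.6861 0.6861

BᵀP = [3.2500 -2.2500; 7.6250 -5.6250]
S = R + BᵀPB = [2 0; 0 2] + [3.2500 7.6250; 7.6250 18.0625] = [5.2500 7.6250; 7.6250 20.0625]
BᵀPA = [-6.1250 6.1250; -15.0625 15.0625]
K = S⁻¹·BᵀPA = [-0.1702 0.1702; -0.6861 0.6861]
A−BK = [1.0424 -1.0424; 1.6570 -1.6570]
AᵀP(A−BK) = [2.9358 -2.9358; -2.9358 2.9358]
P' = Q + AᵀP(A−BK) = [14.1858 1.5642; 1.5642 5.1858]
tr(P') = 19.3715


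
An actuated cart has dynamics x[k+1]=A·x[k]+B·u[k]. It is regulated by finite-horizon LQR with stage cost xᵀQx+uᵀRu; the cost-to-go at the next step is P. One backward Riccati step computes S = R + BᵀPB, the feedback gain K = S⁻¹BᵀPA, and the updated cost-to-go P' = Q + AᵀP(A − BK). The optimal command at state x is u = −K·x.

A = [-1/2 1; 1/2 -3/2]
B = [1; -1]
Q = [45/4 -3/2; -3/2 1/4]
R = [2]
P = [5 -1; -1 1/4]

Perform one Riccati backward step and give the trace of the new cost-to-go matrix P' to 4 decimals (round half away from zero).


BᵀP = [6.0000 -1.2500]
S = R + BᵀPB = [2] + [7.2500] = [9.2500]
BᵀPA = [-3.6250 7.8750]
K = S⁻¹·BᵀPA = [-0.3919 0.8514]
A−BK = [-0.1081 0.1486; 0.1081 -0.6486]
AᵀP(A−BK) = [0.3919 -0.8514; -0.8514 1.8581]
P' = Q + AᵀP(A−BK) = [11.6419 -2.3514; -2.3514 2.1081]
tr(P') = 13.7500

13.7500


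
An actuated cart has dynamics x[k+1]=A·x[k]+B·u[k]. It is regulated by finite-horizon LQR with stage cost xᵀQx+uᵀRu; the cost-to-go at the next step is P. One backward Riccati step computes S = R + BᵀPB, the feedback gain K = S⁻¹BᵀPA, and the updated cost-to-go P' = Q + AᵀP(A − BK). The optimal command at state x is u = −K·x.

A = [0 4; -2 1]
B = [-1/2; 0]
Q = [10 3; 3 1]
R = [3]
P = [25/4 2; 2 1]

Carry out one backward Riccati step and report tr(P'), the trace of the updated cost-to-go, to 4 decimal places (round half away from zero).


BᵀP = [-3.1250 -1.0000]
S = R + BᵀPB = [3] + [1.5625] = [4.5625]
BᵀPA = [2.0000 -13.5000]
K = S⁻¹·BᵀPA = [0.4384 -2.9589]
A−BK = [0.2192 2.5205; -2.0000 1.0000]
AᵀP(A−BK) = [3.1233 -12.0822; -12.0822 77.0548]
P' = Q + AᵀP(A−BK) = [13.1233 -9.0822; -9.0822 78.0548]
tr(P') = 91.1781

91.1781


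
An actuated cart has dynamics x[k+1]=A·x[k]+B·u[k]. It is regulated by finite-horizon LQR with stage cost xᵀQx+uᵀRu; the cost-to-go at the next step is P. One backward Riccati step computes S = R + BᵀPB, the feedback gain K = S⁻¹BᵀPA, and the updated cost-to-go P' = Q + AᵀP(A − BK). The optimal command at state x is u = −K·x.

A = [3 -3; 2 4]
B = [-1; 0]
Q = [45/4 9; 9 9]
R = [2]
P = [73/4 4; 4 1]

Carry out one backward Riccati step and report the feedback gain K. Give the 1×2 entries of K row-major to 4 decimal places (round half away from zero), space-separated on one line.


BᵀP = [-18.2500 -4.0000]
S = R + BᵀPB = [2] + [18.2500] = [20.2500]
BᵀPA = [-62.7500 38.7500]
K = S⁻¹·BᵀPA = [-3.0988 1.9136]
A−BK = [-0.0988 -1.0864; 2.0000 4.0000]
AᵀP(A−BK) = [21.8025 -12.1728; -12.1728 10.0988]
P' = Q + AᵀP(A−BK) = [33.0525 -3.1728; -3.1728 19.0988]
tr(P') = 52.1512

-3.0988 1.9136


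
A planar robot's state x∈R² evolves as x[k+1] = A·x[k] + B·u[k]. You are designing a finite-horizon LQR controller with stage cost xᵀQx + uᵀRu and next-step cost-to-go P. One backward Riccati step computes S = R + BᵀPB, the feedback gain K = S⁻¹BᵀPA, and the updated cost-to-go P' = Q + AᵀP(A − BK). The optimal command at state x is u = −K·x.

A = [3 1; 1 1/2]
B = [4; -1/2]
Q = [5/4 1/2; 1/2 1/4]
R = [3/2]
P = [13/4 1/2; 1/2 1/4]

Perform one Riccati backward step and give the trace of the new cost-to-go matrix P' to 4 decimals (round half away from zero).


2.9545

BᵀP = [12.7500 1.8750]
S = R + BᵀPB = [3/2] + [50.0625] = [51.5625]
BᵀPA = [40.1250 13.6875]
K = S⁻¹·BᵀPA = [0.7782 0.2655]
A−BK = [-0.1127 -0.0618; 1.3891 0.6327]
AᵀP(A−BK) = [1.2755 0.4736; 0.4736 0.1791]
P' = Q + AᵀP(A−BK) = [2.5255 0.9736; 0.9736 0.4291]
tr(P') = 2.9545


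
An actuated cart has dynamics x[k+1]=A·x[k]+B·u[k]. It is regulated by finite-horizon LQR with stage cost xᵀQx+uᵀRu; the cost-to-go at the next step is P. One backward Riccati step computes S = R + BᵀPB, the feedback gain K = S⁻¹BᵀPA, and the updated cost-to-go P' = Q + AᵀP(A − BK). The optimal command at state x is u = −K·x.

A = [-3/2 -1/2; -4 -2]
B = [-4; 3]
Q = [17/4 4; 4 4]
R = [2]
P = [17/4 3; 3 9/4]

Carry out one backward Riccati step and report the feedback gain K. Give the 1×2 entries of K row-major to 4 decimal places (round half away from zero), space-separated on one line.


1.8082 0.7945

BᵀP = [-8.0000 -5.2500]
S = R + BᵀPB = [2] + [16.2500] = [18.2500]
BᵀPA = [33.0000 14.5000]
K = S⁻¹·BᵀPA = [1.8082 0.7945]
A−BK = [5.7329 2.6781; -9.4247 -4.3836]
AᵀP(A−BK) = [21.8913 9.9683; 9.9683 4.5420]
P' = Q + AᵀP(A−BK) = [26.1413 13.9683; 13.9683 8.5420]
tr(P') = 34.6832


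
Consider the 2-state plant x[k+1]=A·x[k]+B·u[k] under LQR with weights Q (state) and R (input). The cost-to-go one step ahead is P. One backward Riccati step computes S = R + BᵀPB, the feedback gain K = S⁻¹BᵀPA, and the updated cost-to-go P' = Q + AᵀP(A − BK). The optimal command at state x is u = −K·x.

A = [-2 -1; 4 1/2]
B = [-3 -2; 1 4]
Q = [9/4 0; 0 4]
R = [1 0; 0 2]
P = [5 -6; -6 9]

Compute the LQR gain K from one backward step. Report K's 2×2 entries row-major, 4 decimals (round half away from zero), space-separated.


BᵀP = [-21.0000 27.0000; -34.0000 48.0000]
S = R + BᵀPB = [1 0; 0 2] + [90.0000 150.0000; 150.0000 260.0000] = [91.0000 150.0000; 150.0000 262.0000]
BᵀPA = [150.0000 34.5000; 260.0000 58.0000]
K = S⁻¹·BᵀPA = [0.2235 0.2526; 0.8644 0.0768]
A−BK = [0.3994 -0.0887; 0.3189 -0.0596]
AᵀP(A−BK) = [1.7288 0.1535; 0.1535 0.0835]
P' = Q + AᵀP(A−BK) = [3.9788 0.1535; 0.1535 4.0835]
tr(P') = 8.0622

0.2235 0.2526 0.8644 0.0768


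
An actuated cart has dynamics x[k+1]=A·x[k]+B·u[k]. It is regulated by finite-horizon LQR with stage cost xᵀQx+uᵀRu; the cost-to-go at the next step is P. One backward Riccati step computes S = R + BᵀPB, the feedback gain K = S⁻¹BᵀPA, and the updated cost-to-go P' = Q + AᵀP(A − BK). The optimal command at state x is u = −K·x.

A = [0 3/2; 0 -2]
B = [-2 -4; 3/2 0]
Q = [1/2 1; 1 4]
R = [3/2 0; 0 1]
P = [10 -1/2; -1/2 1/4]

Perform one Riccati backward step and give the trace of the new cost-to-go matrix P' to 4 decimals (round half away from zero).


5.2175

BᵀP = [-20.7500 1.3750; -40.0000 2.0000]
S = R + BᵀPB = [3/2 0; 0 1] + [43.5625 83.0000; 83.0000 160.0000] = [45.0625 83.0000; 83.0000 161.0000]
BᵀPA = [0.0000 -33.8750; 0.0000 -64.0000]
K = S⁻¹·BᵀPA = [0.0000 -0.3876; 0.0000 -0.1977]
A−BK = [0.0000 -0.0660; 0.0000 -1.4186]
AᵀP(A−BK) = [0.0000 0.0000; 0.0000 0.7175]
P' = Q + AᵀP(A−BK) = [0.5000 1.0000; 1.0000 4.7175]
tr(P') = 5.2175


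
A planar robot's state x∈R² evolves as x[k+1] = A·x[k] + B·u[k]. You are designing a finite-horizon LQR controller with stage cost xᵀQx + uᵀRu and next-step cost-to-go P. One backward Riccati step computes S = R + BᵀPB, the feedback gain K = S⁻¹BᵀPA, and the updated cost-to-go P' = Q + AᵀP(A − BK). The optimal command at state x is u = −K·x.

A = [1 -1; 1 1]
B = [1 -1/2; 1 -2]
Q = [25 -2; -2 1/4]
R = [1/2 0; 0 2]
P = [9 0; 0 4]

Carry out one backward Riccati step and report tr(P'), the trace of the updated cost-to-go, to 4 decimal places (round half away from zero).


29.2372

BᵀP = [9.0000 4.0000; -4.5000 -8.0000]
S = R + BᵀPB = [1/2 0; 0 2] + [13.0000 -12.5000; -12.5000 18.2500] = [13.5000 -12.5000; -12.5000 20.2500]
BᵀPA = [13.0000 -5.0000; -12.5000 -3.5000]
K = S⁻¹·BᵀPA = [0.9136 -1.2380; -0.0534 -0.9370]
A−BK = [0.0598 -0.2305; -0.0203 0.3639]
AᵀP(A−BK) = [0.4568 -0.6190; -0.6190 3.5304]
P' = Q + AᵀP(A−BK) = [25.4568 -2.6190; -2.6190 3.7804]
tr(P') = 29.2372


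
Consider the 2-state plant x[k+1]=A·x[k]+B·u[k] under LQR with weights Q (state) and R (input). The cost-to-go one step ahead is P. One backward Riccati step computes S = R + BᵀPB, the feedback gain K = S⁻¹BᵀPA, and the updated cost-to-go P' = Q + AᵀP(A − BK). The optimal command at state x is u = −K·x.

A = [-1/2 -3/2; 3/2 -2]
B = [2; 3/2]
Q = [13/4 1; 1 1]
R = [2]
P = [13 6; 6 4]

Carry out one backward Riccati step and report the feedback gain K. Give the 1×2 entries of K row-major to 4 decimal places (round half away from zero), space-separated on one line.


0.0960 -0.8939

BᵀP = [35.0000 18.0000]
S = R + BᵀPB = [2] + [97.0000] = [99.0000]
BᵀPA = [9.5000 -88.5000]
K = S⁻¹·BᵀPA = [0.0960 -0.8939]
A−BK = [-0.6919 0.2879; 1.3561 -0.6591]
AᵀP(A−BK) = [2.3384 -1.2576; -1.2576 2.1364]
P' = Q + AᵀP(A−BK) = [5.5884 -0.2576; -0.2576 3.1364]
tr(P') = 8.7247


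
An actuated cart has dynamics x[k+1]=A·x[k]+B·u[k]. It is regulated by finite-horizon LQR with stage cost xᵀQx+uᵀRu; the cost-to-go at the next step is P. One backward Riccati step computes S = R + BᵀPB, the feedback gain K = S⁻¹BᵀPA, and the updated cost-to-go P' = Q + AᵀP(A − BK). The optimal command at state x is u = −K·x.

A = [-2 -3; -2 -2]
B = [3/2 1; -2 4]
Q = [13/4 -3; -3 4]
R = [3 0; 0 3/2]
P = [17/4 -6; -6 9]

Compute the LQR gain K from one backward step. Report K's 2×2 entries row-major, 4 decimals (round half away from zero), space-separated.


-0.1437 -0.3179 -0.3280 -0.2874

BᵀP = [18.3750 -27.0000; -19.7500 30.0000]
S = R + BᵀPB = [3 0; 0 3/2] + [81.5625 -89.6250; -89.6250 100.2500] = [84.5625 -89.6250; -89.6250 101.7500]
BᵀPA = [17.2500 -1.1250; -20.5000 -0.7500]
K = S⁻¹·BᵀPA = [-0.1437 -0.3179; -0.3280 -0.2874]
A−BK = [-1.4565 -2.2359; -0.9752 -1.4863]
AᵀP(A−BK) = [0.7538 1.0923; 1.0923 1.6769]
P' = Q + AᵀP(A−BK) = [4.0038 -1.9077; -1.9077 5.6769]
tr(P') = 9.6807


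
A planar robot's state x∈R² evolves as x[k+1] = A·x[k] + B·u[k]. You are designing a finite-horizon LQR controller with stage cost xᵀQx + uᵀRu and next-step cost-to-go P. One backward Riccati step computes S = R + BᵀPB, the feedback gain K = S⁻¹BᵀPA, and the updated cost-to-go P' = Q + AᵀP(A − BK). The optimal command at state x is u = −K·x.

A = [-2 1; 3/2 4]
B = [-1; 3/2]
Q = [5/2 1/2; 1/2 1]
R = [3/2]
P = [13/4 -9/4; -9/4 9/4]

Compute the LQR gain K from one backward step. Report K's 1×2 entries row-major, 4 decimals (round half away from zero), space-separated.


BᵀP = [-6.6250 5.6250]
S = R + BᵀPB = [3/2] + [15.0625] = [16.5625]
BᵀPA = [21.6875 15.8750]
K = S⁻¹·BᵀPA = [1.3094 0.9585]
A−BK = [-0.6906 1.9585; -0.4642 2.5623]
AᵀP(A−BK) = [3.1642 0.8377; 0.8377 6.0340]
P' = Q + AᵀP(A−BK) = [5.6642 1.3377; 1.3377 7.0340]
tr(P') = 12.6981

1.3094 0.9585


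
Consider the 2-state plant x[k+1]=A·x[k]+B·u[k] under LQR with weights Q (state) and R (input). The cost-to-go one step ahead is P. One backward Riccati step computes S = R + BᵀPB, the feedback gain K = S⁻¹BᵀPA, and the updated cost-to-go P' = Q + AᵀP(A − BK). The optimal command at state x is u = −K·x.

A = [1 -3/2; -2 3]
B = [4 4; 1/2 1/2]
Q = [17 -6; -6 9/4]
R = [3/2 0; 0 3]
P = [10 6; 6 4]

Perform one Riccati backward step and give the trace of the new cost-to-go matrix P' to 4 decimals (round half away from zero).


BᵀP = [43.0000 26.0000; 43.0000 26.0000]
S = R + BᵀPB = [3/2 0; 0 3] + [185.0000 185.0000; 185.0000 185.0000] = [186.5000 185.0000; 185.0000 188.0000]
BᵀPA = [-9.0000 13.5000; -9.0000 13.5000]
K = S⁻¹·BᵀPA = [-0.0323 0.0484; -0.0161 0.0242]
A−BK = [1.1935 -1.7903; -1.9758 2.9637]
AᵀP(A−BK) = [1.5645 -2.3468; -2.3468 3.5202]
P' = Q + AᵀP(A−BK) = [18.5645 -8.3468; -8.3468 5.7702]
tr(P') = 24.3347

24.3347


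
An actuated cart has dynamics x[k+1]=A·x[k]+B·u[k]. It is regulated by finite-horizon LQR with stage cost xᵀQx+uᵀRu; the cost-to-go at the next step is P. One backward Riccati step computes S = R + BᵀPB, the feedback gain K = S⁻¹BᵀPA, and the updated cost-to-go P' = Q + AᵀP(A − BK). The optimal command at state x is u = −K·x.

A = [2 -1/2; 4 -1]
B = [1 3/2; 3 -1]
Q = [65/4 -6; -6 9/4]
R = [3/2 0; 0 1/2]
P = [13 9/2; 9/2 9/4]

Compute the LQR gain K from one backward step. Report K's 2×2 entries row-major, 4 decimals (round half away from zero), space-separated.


1.3480 -0.3370 0.5180 -0.1295

BᵀP = [26.5000 11.2500; 15.0000 4.5000]
S = R + BᵀPB = [3/2 0; 0 1/2] + [60.2500 28.5000; 28.5000 18.0000] = [61.7500 28.5000; 28.5000 18.5000]
BᵀPA = [98.0000 -24.5000; 48.0000 -12.0000]
K = S⁻¹·BᵀPA = [1.3480 -0.3370; 0.5180 -0.1295]
A−BK = [-0.1250 0.0312; 0.4741 -0.1185]
AᵀP(A−BK) = [3.0352 -0.7588; -0.7588 0.1897]
P' = Q + AᵀP(A−BK) = [19.2852 -6.7588; -6.7588 2.4397]
tr(P') = 21.7249


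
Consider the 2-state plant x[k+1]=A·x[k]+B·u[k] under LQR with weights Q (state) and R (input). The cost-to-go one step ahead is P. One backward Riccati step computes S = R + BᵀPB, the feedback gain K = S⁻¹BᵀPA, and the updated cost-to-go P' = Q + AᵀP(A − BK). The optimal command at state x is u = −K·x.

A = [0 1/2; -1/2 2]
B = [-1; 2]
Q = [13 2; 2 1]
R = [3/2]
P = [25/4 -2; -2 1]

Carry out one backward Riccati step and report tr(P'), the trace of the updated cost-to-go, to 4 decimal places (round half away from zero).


15.1915

BᵀP = [-10.2500 4.0000]
S = R + BᵀPB = [3/2] + [18.2500] = [19.7500]
BᵀPA = [-2.0000 2.8750]
K = S⁻¹·BᵀPA = [-0.1013 0.1456]
A−BK = [-0.1013 0.6456; -0.2975 1.7089]
AᵀP(A−BK) = [0.0475 -0.2089; -0.2089 1.1440]
P' = Q + AᵀP(A−BK) = [13.0475 1.7911; 1.7911 2.1440]
tr(P') = 15.1915


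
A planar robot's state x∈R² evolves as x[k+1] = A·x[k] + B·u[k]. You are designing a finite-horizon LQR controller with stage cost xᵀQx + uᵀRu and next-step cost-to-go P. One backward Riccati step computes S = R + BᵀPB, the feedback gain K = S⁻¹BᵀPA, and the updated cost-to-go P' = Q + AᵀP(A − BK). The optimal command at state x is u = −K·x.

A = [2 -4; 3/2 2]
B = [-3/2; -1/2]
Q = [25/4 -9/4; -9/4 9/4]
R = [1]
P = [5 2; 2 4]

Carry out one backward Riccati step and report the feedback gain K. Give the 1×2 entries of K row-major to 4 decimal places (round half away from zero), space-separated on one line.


BᵀP = [-8.5000 -5.0000]
S = R + BᵀPB = [1] + [15.2500] = [16.2500]
BᵀPA = [-24.5000 24.0000]
K = S⁻¹·BᵀPA = [-1.5077 1.4769]
A−BK = [-0.2615 -1.7846; 0.7462 2.7385]
AᵀP(A−BK) = [4.0615 4.1846; 4.1846 28.5538]
P' = Q + AᵀP(A−BK) = [10.3115 1.9346; 1.9346 30.8038]
tr(P') = 41.1154

-1.5077 1.4769


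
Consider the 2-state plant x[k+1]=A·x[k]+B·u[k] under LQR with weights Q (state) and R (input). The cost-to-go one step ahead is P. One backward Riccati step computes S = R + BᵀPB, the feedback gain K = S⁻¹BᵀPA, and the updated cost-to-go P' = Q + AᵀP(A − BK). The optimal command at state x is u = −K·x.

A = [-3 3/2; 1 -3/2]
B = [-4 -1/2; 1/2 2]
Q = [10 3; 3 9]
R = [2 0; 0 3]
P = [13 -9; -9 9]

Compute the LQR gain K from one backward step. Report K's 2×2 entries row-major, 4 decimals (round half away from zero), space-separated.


BᵀP = [-56.5000 40.5000; -24.5000 22.5000]
S = R + BᵀPB = [2 0; 0 3] + [246.2500 109.2500; 109.2500 57.2500] = [248.2500 109.2500; 109.2500 60.2500]
BᵀPA = [210.0000 -145.5000; 96.0000 -70.5000]
K = S⁻¹·BᵀPA = [0.7164 -0.3522; 0.2944 -0.5314]
A−BK = [0.0127 -0.1746; 0.0530 -0.2610]
AᵀP(A−BK) = [1.3017 -1.0142; -1.0142 1.2845]
P' = Q + AᵀP(A−BK) = [11.3017 1.9858; 1.9858 10.2845]
tr(P') = 21.5862

0.7164 -0.3522 0.2944 -0.5314


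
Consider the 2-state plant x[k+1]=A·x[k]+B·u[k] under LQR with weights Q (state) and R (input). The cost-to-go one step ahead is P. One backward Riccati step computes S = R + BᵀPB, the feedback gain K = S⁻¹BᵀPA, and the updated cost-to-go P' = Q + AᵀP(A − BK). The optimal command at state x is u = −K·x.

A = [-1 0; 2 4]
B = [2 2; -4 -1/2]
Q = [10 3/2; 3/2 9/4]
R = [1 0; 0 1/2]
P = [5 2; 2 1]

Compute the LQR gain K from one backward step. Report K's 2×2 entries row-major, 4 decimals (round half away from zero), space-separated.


BᵀP = [2.0000 0.0000; 9.0000 3.5000]
S = R + BᵀPB = [1 0; 0 1/2] + [4.0000 4.0000; 4.0000 16.2500] = [5.0000 4.0000; 4.0000 16.7500]
BᵀPA = [-2.0000 0.0000; -2.0000 14.0000]
K = S⁻¹·BᵀPA = [-0.3764 -0.8266; -0.0295 1.0332]
A−BK = [-0.1882 -0.4133; 0.4797 1.2103]
AᵀP(A−BK) = [0.1882 0.4133; 0.4133 1.5351]
P' = Q + AᵀP(A−BK) = [10.1882 1.9133; 1.9133 3.7851]
tr(P') = 13.9732

-0.3764 -0.8266 -0.0295 1.0332


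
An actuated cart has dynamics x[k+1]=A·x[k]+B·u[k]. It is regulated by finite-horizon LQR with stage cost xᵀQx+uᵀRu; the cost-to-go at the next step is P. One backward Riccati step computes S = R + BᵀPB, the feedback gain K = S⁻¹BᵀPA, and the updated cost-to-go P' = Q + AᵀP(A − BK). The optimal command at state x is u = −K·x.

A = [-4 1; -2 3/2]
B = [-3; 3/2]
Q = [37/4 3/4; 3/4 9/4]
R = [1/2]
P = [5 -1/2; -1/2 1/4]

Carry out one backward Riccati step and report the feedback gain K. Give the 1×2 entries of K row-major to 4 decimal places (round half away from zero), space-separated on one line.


1.1718 -0.2559

BᵀP = [-15.7500 1.8750]
S = R + BᵀPB = [1/2] + [50.0625] = [50.5625]
BᵀPA = [59.2500 -12.9375]
K = S⁻¹·BᵀPA = [1.1718 -0.2559]
A−BK = [-0.4845 0.2324; -3.7577 1.8838]
AᵀP(A−BK) = [3.5698 -1.5896; -1.5896 0.7522]
P' = Q + AᵀP(A−BK) = [12.8198 -0.8396; -0.8396 3.0022]
tr(P') = 15.8220


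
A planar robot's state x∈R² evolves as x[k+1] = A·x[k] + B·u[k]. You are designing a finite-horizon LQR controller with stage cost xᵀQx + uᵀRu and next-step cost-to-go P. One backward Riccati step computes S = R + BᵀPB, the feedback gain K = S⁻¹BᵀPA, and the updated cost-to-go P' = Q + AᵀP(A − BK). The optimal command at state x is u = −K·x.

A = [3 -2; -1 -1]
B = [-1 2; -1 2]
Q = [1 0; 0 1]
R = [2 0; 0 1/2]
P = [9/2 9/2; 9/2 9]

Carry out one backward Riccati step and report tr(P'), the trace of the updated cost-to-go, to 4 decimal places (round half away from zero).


17.5715

BᵀP = [-9.0000 -13.5000; 18.0000 27.0000]
S = R + BᵀPB = [2 0; 0 1/2] + [22.5000 -45.0000; -45.0000 90.0000] = [24.5000 -45.0000; -45.0000 90.5000]
BᵀPA = [-13.5000 31.5000; 27.0000 -63.0000]
K = S⁻¹·BᵀPA = [-0.0351 0.0819; 0.2809 -0.6554]
A−BK = [2.4031 -0.6073; -1.5969 0.3927]
AᵀP(A−BK) = [14.4421 -3.6983; -3.6983 1.1294]
P' = Q + AᵀP(A−BK) = [15.4421 -3.6983; -3.6983 2.1294]
tr(P') = 17.5715


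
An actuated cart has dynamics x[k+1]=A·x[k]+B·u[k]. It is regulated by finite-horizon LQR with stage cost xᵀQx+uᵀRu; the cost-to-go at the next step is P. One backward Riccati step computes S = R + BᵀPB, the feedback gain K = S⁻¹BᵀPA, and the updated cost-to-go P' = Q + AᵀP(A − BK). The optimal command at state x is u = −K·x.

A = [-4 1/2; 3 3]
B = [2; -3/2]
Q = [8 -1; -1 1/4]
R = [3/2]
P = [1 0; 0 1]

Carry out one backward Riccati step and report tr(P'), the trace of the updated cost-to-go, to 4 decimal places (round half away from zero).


20.7581

BᵀP = [2.0000 -1.5000]
S = R + BᵀPB = [3/2] + [6.2500] = [7.7500]
BᵀPA = [-12.5000 -3.5000]
K = S⁻¹·BᵀPA = [-1.6129 -0.4516]
A−BK = [-0.7742 1.4032; 0.5806 2.3226]
AᵀP(A−BK) = [4.8387 1.3548; 1.3548 7.6694]
P' = Q + AᵀP(A−BK) = [12.8387 0.3548; 0.3548 7.9194]
tr(P') = 20.7581


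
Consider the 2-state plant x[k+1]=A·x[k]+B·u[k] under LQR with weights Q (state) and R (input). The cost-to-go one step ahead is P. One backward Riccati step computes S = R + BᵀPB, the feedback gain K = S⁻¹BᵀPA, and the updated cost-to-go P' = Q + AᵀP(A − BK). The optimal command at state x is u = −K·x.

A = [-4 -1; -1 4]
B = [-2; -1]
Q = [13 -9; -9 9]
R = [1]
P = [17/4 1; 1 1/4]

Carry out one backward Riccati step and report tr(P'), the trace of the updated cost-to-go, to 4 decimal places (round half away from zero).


BᵀP = [-9.5000 -2.2500]
S = R + BᵀPB = [1] + [21.2500] = [22.2500]
BᵀPA = [40.2500 0.5000]
K = S⁻¹·BᵀPA = [1.8090 0.0225]
A−BK = [-0.3820 -0.9551; 0.8090 4.0225]
AᵀP(A−BK) = [3.4382 0.0955; 0.0955 0.2388]
P' = Q + AᵀP(A−BK) = [16.4382 -8.9045; -8.9045 9.2388]
tr(P') = 25.6770

25.6770


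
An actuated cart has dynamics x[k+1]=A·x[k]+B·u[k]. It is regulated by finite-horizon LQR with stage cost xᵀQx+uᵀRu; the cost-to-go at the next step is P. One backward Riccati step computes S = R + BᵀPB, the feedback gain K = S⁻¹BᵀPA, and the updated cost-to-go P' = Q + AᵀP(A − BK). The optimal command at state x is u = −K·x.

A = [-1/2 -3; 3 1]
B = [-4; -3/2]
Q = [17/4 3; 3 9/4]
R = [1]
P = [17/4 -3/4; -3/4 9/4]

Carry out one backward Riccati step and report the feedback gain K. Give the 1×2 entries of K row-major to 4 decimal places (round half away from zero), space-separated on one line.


BᵀP = [-15.8750 -0.3750]
S = R + BᵀPB = [1] + [64.0625] = [65.0625]
BᵀPA = [6.8125 47.2500]
K = S⁻¹·BᵀPA = [0.1047 0.7262]
A−BK = [-0.0812 -0.0951; 3.1571 2.0893]
AᵀP(A−BK) = [22.8492 15.3026; 15.3026 10.6859]
P' = Q + AᵀP(A−BK) = [27.0992 18.3026; 18.3026 12.9359]
tr(P') = 40.0351

0.1047 0.7262


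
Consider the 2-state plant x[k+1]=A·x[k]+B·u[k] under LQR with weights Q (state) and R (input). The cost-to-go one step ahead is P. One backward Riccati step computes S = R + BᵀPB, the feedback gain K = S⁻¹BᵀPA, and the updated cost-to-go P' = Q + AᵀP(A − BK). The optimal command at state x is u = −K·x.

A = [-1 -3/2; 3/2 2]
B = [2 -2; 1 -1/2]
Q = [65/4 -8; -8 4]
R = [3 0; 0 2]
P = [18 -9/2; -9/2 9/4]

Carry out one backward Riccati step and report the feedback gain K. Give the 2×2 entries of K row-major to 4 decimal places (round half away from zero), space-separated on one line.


BᵀP = [31.5000 -6.7500; -33.7500 7.8750]
S = R + BᵀPB = [3 0; 0 2] + [56.2500 -59.6250; -59.6250 63.5625] = [59.2500 -59.6250; -59.6250 65.5625]
BᵀPA = [-41.6250 -60.7500; 45.5625 66.3750]
K = S⁻¹·BᵀPA = [-0.0376 -0.0768; 0.6608 0.9425]
A−BK = [0.3967 0.5387; 1.8680 2.5481]
AᵀP(A−BK) = [4.8919 6.7334; 6.7334 9.2728]
P' = Q + AᵀP(A−BK) = [21.1419 -1.2666; -1.2666 13.2728]
tr(P') = 34.4146

-0.0376 -0.0768 0.6608 0.9425


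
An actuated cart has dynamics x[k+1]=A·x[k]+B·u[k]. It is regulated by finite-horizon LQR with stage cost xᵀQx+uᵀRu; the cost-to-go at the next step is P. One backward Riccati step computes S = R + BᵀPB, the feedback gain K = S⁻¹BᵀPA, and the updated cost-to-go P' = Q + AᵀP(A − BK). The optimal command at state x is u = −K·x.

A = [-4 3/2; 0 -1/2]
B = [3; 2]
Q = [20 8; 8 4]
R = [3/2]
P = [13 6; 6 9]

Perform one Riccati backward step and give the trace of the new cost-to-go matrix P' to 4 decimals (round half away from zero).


BᵀP = [51.0000 36.0000]
S = R + BᵀPB = [3/2] + [225.0000] = [226.5000]
BᵀPA = [-204.0000 58.5000]
K = S⁻¹·BᵀPA = [-0.9007 0.2583]
A−BK = [-1.2980 0.7252; 1.8013 -1.0166]
AᵀP(A−BK) = [24.2649 -13.3113; -13.3113 7.3907]
P' = Q + AᵀP(A−BK) = [44.2649 -5.3113; -5.3113 11.3907]
tr(P') = 55.6556

55.6556


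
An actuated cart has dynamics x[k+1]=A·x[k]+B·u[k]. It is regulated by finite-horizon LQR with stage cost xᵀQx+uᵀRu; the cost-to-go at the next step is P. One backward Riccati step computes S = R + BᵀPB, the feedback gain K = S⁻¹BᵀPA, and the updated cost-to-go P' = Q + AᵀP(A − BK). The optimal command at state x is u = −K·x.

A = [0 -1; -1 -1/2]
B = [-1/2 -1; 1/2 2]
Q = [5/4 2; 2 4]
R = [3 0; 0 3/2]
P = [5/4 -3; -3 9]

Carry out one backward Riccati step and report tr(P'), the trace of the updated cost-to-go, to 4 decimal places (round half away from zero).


5.8442

BᵀP = [-2.1250 6.0000; -7.2500 21.0000]
S = R + BᵀPB = [3 0; 0 3/2] + [4.0625 14.1250; 14.1250 49.2500] = [7.0625 14.1250; 14.1250 50.7500]
BᵀPA = [-6.0000 -0.8750; -21.0000 -3.2500]
K = S⁻¹·BᵀPA = [-0.0496 0.0094; -0.4000 -0.0667]
A−BK = [-0.4248 -1.0619; -0.1752 -0.3714]
AᵀP(A−BK) = [0.3027 0.1566; 0.1566 0.2916]
P' = Q + AᵀP(A−BK) = [1.5527 2.1566; 2.1566 4.2916]
tr(P') = 5.8442


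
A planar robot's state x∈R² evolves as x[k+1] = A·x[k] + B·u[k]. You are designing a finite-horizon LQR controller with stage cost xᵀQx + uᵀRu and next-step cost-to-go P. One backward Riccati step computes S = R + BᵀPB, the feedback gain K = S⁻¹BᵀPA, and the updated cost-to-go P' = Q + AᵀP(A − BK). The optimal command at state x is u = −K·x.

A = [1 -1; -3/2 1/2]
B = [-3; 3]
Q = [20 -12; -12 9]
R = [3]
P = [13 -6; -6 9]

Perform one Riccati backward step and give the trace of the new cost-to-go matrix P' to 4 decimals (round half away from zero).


30.8835

BᵀP = [-57.0000 45.0000]
S = R + BᵀPB = [3] + [306.0000] = [309.0000]
BᵀPA = [-124.5000 79.5000]
K = S⁻¹·BᵀPA = [-0.4029 0.2573]
A−BK = [-0.2087 -0.2282; -0.2913 -0.2718]
AᵀP(A−BK) = [1.0874 0.2816; 0.2816 0.7961]
P' = Q + AᵀP(A−BK) = [21.0874 -11.7184; -11.7184 9.7961]
tr(P') = 30.8835


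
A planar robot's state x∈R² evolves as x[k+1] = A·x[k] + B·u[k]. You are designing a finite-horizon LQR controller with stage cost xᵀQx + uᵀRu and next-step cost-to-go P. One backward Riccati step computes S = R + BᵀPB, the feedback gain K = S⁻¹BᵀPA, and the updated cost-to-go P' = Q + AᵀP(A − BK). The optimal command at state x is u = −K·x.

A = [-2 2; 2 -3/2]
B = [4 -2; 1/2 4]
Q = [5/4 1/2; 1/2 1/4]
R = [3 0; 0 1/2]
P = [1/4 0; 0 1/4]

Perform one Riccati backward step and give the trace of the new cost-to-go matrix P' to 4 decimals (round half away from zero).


BᵀP = [1.0000 0.1250; -0.5000 1.0000]
S = R + BᵀPB = [3 0; 0 1/2] + [4.0625 -1.5000; -1.5000 5.0000] = [7.0625 -1.5000; -1.5000 5.5000]
BᵀPA = [-1.7500 1.8125; 3.0000 -2.5000]
K = S⁻¹·BᵀPA = [-0.1401 0.1699; 0.5073 -0.4082]
A−BK = [-0.4253 0.5038; 0.0410 0.0478]
AᵀP(A−BK) = [0.2331 -0.2280; -0.2280 0.2340]
P' = Q + AᵀP(A−BK) = [1.4831 0.2720; 0.2720 0.4840]
tr(P') = 1.9671

1.9671


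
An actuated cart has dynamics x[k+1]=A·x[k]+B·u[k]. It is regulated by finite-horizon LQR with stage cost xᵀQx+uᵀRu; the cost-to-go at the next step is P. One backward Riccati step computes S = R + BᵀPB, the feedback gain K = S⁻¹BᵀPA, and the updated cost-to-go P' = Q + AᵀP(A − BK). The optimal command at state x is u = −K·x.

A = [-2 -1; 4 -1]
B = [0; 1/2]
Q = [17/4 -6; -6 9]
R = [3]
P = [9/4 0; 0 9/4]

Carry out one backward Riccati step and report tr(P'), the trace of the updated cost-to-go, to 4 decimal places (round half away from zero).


56.7105

BᵀP = [0.0000 1.1250]
S = R + BᵀPB = [3] + [0.5625] = [3.5625]
BᵀPA = [4.5000 -1.1250]
K = S⁻¹·BᵀPA = [1.2632 -0.3158]
A−BK = [-2.0000 -1.0000; 3.3684 -0.8421]
AᵀP(A−BK) = [39.3158 -3.0789; -3.0789 4.1447]
P' = Q + AᵀP(A−BK) = [43.5658 -9.0789; -9.0789 13.1447]
tr(P') = 56.7105


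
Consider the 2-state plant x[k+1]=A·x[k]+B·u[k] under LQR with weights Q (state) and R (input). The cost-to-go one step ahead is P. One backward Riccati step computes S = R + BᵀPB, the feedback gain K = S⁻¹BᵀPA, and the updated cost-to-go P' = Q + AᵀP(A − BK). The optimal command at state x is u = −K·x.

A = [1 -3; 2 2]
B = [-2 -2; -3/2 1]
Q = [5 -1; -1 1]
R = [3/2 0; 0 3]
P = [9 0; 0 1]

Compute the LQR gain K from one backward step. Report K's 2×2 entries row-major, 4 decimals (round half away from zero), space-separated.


-0.7205 0.2702 0.2214 1.1670

BᵀP = [-18.0000 -1.5000; -18.0000 1.0000]
S = R + BᵀPB = [3/2 0; 0 3] + [38.2500 34.5000; 34.5000 37.0000] = [39.7500 34.5000; 34.5000 40.0000]
BᵀPA = [-21.0000 51.0000; -16.0000 56.0000]
K = S⁻¹·BᵀPA = [-0.7205 0.2702; 0.2214 1.1670]
A−BK = [0.0019 -0.1257; 0.6979 1.2383]
AᵀP(A−BK) = [1.4128 1.3452; 1.3452 5.8705]
P' = Q + AᵀP(A−BK) = [6.4128 0.3452; 0.3452 6.8705]
tr(P') = 13.2833


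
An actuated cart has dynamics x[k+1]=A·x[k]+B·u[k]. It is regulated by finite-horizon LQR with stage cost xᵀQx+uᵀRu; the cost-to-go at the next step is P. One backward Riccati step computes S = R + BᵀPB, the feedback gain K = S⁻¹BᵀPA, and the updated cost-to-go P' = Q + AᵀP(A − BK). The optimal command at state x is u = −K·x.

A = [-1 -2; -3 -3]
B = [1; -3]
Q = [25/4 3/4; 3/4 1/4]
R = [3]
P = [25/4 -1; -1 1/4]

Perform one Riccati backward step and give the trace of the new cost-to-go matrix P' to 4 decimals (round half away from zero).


BᵀP = [9.2500 -1.7500]
S = R + BᵀPB = [3] + [14.5000] = [17.5000]
BᵀPA = [-4.0000 -13.2500]
K = S⁻¹·BᵀPA = [-0.2286 -0.7571]
A−BK = [-0.7714 -1.2429; -3.6857 -5.2714]
AᵀP(A−BK) = [1.5857 2.7214; 2.7214 5.2179]
P' = Q + AᵀP(A−BK) = [7.8357 3.4714; 3.4714 5.4679]
tr(P') = 13.3036

13.3036


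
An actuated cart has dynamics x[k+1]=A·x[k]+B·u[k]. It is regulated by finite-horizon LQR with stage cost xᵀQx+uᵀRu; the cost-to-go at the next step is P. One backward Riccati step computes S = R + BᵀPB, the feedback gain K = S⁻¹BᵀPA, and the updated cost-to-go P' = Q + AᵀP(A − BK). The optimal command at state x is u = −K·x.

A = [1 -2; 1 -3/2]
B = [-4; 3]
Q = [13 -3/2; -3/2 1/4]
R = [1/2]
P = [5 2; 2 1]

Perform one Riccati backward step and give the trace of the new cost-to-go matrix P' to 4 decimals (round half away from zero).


BᵀP = [-14.0000 -5.0000]
S = R + BᵀPB = [1/2] + [41.0000] = [41.5000]
BᵀPA = [-19.0000 35.5000]
K = S⁻¹·BᵀPA = [-0.4578 0.8554]
A−BK = [-0.8313 1.4217; 2.3735 -4.0663]
AᵀP(A−BK) = [1.3012 -2.2470; -2.2470 3.8825]
P' = Q + AᵀP(A−BK) = [14.3012 -3.7470; -3.7470 4.1325]
tr(P') = 18.4337

18.4337


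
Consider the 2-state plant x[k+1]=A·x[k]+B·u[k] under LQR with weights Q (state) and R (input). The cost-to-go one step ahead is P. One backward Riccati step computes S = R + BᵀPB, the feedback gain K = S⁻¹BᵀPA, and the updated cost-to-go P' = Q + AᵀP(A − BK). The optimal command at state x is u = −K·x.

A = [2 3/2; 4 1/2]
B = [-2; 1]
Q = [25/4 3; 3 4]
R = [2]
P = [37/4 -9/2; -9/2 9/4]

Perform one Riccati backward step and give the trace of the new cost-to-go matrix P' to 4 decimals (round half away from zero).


BᵀP = [-23.0000 11.2500]
S = R + BᵀPB = [2] + [57.2500] = [59.2500]
BᵀPA = [-1.0000 -28.8750]
K = S⁻¹·BᵀPA = [-0.0169 -0.4873]
A−BK = [1.9662 0.5253; 4.0169 0.9873]
AᵀP(A−BK) = [0.9831 0.2627; 0.2627 0.5530]
P' = Q + AᵀP(A−BK) = [7.2331 3.2627; 3.2627 4.5530]
tr(P') = 11.7861

11.7861


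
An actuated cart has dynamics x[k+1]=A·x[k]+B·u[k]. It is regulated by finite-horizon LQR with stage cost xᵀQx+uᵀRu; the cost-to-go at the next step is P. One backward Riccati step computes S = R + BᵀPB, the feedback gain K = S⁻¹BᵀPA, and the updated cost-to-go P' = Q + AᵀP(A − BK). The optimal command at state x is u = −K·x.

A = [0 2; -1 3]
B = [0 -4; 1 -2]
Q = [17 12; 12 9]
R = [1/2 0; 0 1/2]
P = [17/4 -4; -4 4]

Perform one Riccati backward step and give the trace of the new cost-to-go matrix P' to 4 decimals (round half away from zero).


27.5664

BᵀP = [-4.0000 4.0000; -9.0000 8.0000]
S = R + BᵀPB = [1/2 0; 0 1/2] + [4.0000 8.0000; 8.0000 20.0000] = [4.5000 8.0000; 8.0000 20.5000]
BᵀPA = [-4.0000 4.0000; -8.0000 6.0000]
K = S⁻¹·BᵀPA = [-0.6372 1.2035; -0.1416 -0.1770]
A−BK = [-0.5664 1.2920; -0.6460 1.4425]
AᵀP(A−BK) = [0.3186 -0.6018; -0.6018 1.2478]
P' = Q + AᵀP(A−BK) = [17.3186 11.3982; 11.3982 10.2478]
tr(P') = 27.5664


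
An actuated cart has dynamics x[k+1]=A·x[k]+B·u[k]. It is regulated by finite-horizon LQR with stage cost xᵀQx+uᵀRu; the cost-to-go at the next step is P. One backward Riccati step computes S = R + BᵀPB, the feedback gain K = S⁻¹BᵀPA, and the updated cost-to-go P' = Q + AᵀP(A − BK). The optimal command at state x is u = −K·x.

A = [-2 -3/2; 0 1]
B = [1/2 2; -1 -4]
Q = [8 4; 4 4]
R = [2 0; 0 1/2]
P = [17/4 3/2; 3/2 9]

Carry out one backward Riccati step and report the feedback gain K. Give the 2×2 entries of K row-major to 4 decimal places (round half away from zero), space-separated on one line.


-0.0022 -0.0164 -0.0358 -0.2632

BᵀP = [0.6250 -8.2500; 2.5000 -33.0000]
S = R + BᵀPB = [2 0; 0 1/2] + [8.5625 34.2500; 34.2500 137.0000] = [10.5625 34.2500; 34.2500 137.5000]
BᵀPA = [-1.2500 -9.1875; -5.0000 -36.7500]
K = S⁻¹·BᵀPA = [-0.0022 -0.0164; -0.0358 -0.2632]
A−BK = [-1.9273 -0.9654; -0.1455 -0.0692]
AᵀP(A−BK) = [16.8182 8.4136; 8.4136 4.2397]
P' = Q + AᵀP(A−BK) = [24.8182 12.4136; 12.4136 8.2397]
tr(P') = 33.0578


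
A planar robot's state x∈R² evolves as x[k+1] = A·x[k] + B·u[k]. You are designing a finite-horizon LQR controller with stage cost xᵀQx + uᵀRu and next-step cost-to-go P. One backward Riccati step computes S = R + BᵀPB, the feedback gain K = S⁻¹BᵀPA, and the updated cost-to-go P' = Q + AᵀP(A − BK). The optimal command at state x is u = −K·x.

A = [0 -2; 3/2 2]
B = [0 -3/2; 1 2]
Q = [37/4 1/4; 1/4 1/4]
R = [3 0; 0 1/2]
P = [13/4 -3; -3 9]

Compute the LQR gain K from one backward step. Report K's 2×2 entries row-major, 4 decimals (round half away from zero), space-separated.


BᵀP = [-3.0000 9.0000; -10.8750 22.5000]
S = R + BᵀPB = [3 0; 0 1/2] + [9.0000 22.5000; 22.5000 61.3125] = [12.0000 22.5000; 22.5000 61.8125]
BᵀPA = [13.5000 24.0000; 33.7500 66.7500]
K = S⁻¹·BᵀPA = [0.3189 -0.0780; 0.4299 1.1083]
A−BK = [0.6449 -0.3376; 0.3213 -0.1385]
AᵀP(A−BK) = [1.4349 -0.3511; -0.3511 0.8949]
P' = Q + AᵀP(A−BK) = [10.6849 -0.1011; -0.1011 1.1449]
tr(P') = 11.8298

0.3189 -0.0780 0.4299 1.1083


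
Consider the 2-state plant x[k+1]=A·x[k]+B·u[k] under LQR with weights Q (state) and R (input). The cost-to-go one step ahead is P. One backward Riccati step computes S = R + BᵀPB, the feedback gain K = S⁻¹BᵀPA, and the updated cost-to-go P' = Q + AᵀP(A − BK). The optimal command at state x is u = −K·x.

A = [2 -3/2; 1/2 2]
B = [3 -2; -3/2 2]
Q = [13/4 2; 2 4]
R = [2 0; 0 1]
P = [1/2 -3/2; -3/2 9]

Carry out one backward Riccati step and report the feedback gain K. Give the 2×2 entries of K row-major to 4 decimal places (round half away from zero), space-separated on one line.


BᵀP = [3.7500 -18.0000; -4.0000 21.0000]
S = R + BᵀPB = [2 0; 0 1] + [38.2500 -43.5000; -43.5000 50.0000] = [40.2500 -43.5000; -43.5000 51.0000]
BᵀPA = [-1.5000 -41.6250; 2.5000 48.0000]
K = S⁻¹·BᵀPA = [0.2009 -0.2173; 0.2204 0.7558]
A−BK = [1.8380 0.6636; 0.3606 0.1624]
AᵀP(A−BK) = [1.0004 0.4095; 0.4095 0.7999]
P' = Q + AᵀP(A−BK) = [4.2504 2.4095; 2.4095 4.7999]
tr(P') = 9.0503

0.2009 -0.2173 0.2204 0.7558


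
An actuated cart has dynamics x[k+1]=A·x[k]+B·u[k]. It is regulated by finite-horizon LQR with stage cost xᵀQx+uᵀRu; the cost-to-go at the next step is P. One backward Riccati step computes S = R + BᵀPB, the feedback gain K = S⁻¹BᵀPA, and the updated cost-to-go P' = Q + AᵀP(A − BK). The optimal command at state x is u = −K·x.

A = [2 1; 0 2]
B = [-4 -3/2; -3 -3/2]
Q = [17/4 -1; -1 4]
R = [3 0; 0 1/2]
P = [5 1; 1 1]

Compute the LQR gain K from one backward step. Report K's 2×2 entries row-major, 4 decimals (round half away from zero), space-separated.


BᵀP = [-23.0000 -7.0000; -9.0000 -3.0000]
S = R + BᵀPB = [3 0; 0 1/2] + [113.0000 45.0000; 45.0000 18.0000] = [116.0000 45.0000; 45.0000 18.5000]
BᵀPA = [-46.0000 -37.0000; -18.0000 -15.0000]
K = S⁻¹·BᵀPA = [-0.3388 -0.0785; -0.1488 -0.6198]
A−BK = [0.4215 -0.2438; -1.2397 0.8347]
AᵀP(A−BK) = [1.7355 -0.7686; -0.7686 0.7975]
P' = Q + AᵀP(A−BK) = [5.9855 -1.7686; -1.7686 4.7975]
tr(P') = 10.7831

-0.3388 -0.0785 -0.1488 -0.6198


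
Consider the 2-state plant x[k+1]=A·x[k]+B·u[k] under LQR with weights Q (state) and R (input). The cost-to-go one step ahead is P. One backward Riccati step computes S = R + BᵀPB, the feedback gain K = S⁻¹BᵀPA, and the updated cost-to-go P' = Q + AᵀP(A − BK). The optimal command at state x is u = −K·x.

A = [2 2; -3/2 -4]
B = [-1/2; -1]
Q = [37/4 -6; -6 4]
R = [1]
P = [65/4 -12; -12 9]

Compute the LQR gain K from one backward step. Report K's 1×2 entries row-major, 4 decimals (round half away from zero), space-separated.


BᵀP = [3.8750 -3.0000]
S = R + BᵀPB = [1] + [1.0625] = [2.0625]
BᵀPA = [12.2500 19.7500]
K = S⁻¹·BᵀPA = [5.9394 9.5758]
A−BK = [4.9697 6.7879; 4.4394 5.5758]
AᵀP(A−BK) = [84.4924 133.6970; 133.6970 211.8788]
P' = Q + AᵀP(A−BK) = [93.7424 127.6970; 127.6970 215.8788]
tr(P') = 309.6212

5.9394 9.5758


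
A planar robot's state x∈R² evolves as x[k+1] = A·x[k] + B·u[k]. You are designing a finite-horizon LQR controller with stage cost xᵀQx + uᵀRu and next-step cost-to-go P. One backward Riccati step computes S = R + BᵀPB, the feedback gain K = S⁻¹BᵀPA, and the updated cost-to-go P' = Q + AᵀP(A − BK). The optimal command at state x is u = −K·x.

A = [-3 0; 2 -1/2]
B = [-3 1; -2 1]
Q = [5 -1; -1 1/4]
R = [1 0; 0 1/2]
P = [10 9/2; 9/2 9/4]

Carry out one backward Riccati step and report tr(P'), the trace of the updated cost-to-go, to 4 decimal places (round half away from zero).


7.6791

BᵀP = [-39.0000 -18.0000; 14.5000 6.7500]
S = R + BᵀPB = [1 0; 0 1/2] + [153.0000 -57.0000; -57.0000 21.2500] = [154.0000 -57.0000; -57.0000 21.7500]
BᵀPA = [81.0000 9.0000; -30.0000 -3.3750]
K = S⁻¹·BᵀPA = [0.5149 0.0336; -0.0299 -0.0672]
A−BK = [-1.4254 0.1679; 3.0597 -0.3657]
AᵀP(A−BK) = [2.3955 -0.2351; -0.2351 0.0336]
P' = Q + AᵀP(A−BK) = [7.3955 -1.2351; -1.2351 0.2836]
tr(P') = 7.6791


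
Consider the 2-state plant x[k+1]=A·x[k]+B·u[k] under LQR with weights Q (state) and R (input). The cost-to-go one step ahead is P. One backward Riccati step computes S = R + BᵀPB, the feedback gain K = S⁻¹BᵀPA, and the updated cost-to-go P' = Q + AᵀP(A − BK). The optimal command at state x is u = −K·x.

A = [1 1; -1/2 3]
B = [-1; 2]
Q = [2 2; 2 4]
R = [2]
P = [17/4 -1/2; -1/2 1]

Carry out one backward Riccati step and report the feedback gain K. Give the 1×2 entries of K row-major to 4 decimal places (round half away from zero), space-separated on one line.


BᵀP = [-5.2500 2.5000]
S = R + BᵀPB = [2] + [10.2500] = [12.2500]
BᵀPA = [-6.5000 2.2500]
K = S⁻¹·BᵀPA = [-0.5306 0.1837]
A−BK = [0.4694 1.1837; 0.5612 2.6327]
AᵀP(A−BK) = [1.5510 2.6939; 2.6939 9.8367]
P' = Q + AᵀP(A−BK) = [3.5510 4.6939; 4.6939 13.8367]
tr(P') = 17.3878

-0.5306 0.1837
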